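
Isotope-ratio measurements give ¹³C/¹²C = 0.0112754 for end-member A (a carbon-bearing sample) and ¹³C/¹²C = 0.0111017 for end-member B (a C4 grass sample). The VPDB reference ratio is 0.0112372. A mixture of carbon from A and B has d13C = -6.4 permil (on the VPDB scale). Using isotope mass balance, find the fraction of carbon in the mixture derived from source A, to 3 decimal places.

0.366

δ_A = (0.0112754/0.0112372 − 1)×1000 = (1.003399 − 1)×1000 = 3.399 permil
δ_B = (0.0111017/0.0112372 − 1)×1000 = (0.987942 − 1)×1000 = -12.058 permil
f_A = (δ_mix − δ_B)/(δ_A − δ_B) = (-6.4 − (-12.058))/(3.399 − (-12.058))
f_A = 5.658 / 15.458 = 0.3660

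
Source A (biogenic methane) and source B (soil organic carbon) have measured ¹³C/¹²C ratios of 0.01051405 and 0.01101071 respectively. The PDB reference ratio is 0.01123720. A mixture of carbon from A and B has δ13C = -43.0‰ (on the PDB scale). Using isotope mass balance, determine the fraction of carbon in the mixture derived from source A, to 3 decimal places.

δ_A = (0.01051405/0.01123720 − 1)×1000 = (0.935647 − 1)×1000 = -64.353‰
δ_B = (0.01101071/0.01123720 − 1)×1000 = (0.979845 − 1)×1000 = -20.155‰
f_A = (δ_mix − δ_B)/(δ_A − δ_B) = (-43.0 − (-20.155))/(-64.353 − (-20.155))
f_A = -22.845 / -44.198 = 0.5169

0.517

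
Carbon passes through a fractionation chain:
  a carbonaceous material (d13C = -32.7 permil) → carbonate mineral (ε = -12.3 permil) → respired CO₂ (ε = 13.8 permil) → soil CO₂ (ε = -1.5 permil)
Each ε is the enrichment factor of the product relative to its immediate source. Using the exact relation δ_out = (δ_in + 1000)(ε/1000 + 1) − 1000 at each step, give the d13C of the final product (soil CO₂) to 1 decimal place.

step 1: δ = (-32.70 + 1000)·(-12.3/1000 + 1) − 1000 = -44.60 permil
step 2: δ = (-44.60 + 1000)·(13.8/1000 + 1) − 1000 = -31.41 permil
step 3: δ = (-31.41 + 1000)·(-1.5/1000 + 1) − 1000 = -32.87 permil

-32.9 permil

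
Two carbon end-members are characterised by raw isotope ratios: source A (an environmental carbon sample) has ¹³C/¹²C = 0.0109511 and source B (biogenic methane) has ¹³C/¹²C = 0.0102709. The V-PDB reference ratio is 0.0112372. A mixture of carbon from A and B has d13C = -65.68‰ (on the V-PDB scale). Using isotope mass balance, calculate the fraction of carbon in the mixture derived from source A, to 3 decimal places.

δ_A = (0.0109511/0.0112372 − 1)×1000 = (0.974540 − 1)×1000 = -25.460‰
δ_B = (0.0102709/0.0112372 − 1)×1000 = (0.914009 − 1)×1000 = -85.991‰
f_A = (δ_mix − δ_B)/(δ_A − δ_B) = (-65.68 − (-85.991))/(-25.460 − (-85.991))
f_A = 20.311 / 60.531 = 0.3355

0.336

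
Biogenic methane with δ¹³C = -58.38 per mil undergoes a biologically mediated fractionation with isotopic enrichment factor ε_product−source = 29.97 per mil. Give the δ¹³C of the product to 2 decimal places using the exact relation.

To first order, δ_product ≈ δ_source + ε = -28.41 per mil.
Exactly, δ_product = (δ_source + 1000)·(ε/1000 + 1) − 1000.
δ_product = (-58.38 + 1000) × (29.97/1000 + 1) − 1000
δ_product = -30.160 per mil

-30.16 per mil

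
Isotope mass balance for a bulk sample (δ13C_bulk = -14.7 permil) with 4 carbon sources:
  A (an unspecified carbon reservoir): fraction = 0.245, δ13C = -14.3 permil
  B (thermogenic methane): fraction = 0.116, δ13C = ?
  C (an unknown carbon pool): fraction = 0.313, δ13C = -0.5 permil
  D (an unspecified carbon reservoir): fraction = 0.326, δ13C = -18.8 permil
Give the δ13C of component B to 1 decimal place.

-42.3 permil

Isotope mass balance: δ_bulk = Σ fᵢ·δᵢ.
-14.7 = 0.245×(-14.3) + 0.116×δ_B + 0.313×(-0.5) + 0.326×(-18.8)
0.116·δ_B = -14.7 − (-9.789) = -4.911
δ_B = -4.911 / 0.116 = -42.34 permil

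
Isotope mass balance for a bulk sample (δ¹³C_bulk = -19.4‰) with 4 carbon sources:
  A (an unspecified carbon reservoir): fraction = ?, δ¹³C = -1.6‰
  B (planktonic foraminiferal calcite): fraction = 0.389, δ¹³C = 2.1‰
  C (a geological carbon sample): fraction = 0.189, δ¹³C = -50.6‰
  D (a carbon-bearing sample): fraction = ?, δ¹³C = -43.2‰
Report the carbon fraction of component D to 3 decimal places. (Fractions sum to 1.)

Let f_D and f_A be the unknown fractions; fractions sum to 1 so f_D + f_A = 0.422.
Mass balance: Σ fᵢ·δᵢ = δ_bulk ⇒ f_D·(-43.2) + f_A·(-1.6) = -19.4 − (-8.746) = -10.653
Substitute f_A = 0.422 − f_D:
f_D·(-43.2 − -1.6) = -10.653 − 0.422×(-1.6) = -9.978
f_D = -9.978 / -41.6 = 0.2399

0.240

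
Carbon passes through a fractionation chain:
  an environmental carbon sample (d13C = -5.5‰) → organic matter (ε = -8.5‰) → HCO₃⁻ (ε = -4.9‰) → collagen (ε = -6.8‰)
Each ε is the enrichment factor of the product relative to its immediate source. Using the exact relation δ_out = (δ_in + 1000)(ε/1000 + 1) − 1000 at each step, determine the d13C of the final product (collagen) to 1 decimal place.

-25.5‰

step 1: δ = (-5.50 + 1000)·(-8.5/1000 + 1) − 1000 = -13.95‰
step 2: δ = (-13.95 + 1000)·(-4.9/1000 + 1) − 1000 = -18.78‰
step 3: δ = (-18.78 + 1000)·(-6.8/1000 + 1) − 1000 = -25.46‰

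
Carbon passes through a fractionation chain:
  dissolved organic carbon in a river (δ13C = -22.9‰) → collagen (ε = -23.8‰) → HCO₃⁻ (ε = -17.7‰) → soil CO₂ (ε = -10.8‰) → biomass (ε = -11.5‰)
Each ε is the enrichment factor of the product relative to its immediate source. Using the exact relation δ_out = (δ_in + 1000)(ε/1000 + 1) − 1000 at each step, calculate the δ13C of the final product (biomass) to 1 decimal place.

-83.8‰

step 1: δ = (-22.90 + 1000)·(-23.8/1000 + 1) − 1000 = -46.15‰
step 2: δ = (-46.15 + 1000)·(-17.7/1000 + 1) − 1000 = -63.04‰
step 3: δ = (-63.04 + 1000)·(-10.8/1000 + 1) − 1000 = -73.16‰
step 4: δ = (-73.16 + 1000)·(-11.5/1000 + 1) − 1000 = -83.82‰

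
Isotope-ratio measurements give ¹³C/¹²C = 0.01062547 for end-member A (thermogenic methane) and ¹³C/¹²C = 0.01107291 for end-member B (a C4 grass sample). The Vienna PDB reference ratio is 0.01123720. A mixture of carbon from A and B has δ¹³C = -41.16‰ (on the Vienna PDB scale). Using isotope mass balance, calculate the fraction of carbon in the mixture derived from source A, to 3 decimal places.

δ_A = (0.01062547/0.01123720 − 1)×1000 = (0.945562 − 1)×1000 = -54.438‰
δ_B = (0.01107291/0.01123720 − 1)×1000 = (0.985380 − 1)×1000 = -14.620‰
f_A = (δ_mix − δ_B)/(δ_A − δ_B) = (-41.16 − (-14.620))/(-54.438 − (-14.620))
f_A = -26.540 / -39.818 = 0.6665

0.667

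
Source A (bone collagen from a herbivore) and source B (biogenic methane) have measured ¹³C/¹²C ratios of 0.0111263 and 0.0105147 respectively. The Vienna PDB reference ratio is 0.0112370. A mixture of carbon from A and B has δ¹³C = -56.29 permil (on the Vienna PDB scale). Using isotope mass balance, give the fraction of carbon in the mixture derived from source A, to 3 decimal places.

0.147

δ_A = (0.0111263/0.0112370 − 1)×1000 = (0.990149 − 1)×1000 = -9.851 permil
δ_B = (0.0105147/0.0112370 − 1)×1000 = (0.935721 − 1)×1000 = -64.279 permil
f_A = (δ_mix − δ_B)/(δ_A − δ_B) = (-56.29 − (-64.279))/(-9.851 − (-64.279))
f_A = 7.989 / 54.427 = 0.1468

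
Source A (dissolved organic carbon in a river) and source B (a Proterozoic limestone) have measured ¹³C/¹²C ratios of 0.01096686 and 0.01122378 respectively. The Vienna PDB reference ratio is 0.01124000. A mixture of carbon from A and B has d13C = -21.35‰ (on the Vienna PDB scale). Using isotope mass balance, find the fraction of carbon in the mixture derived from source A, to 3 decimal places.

0.871

δ_A = (0.01096686/0.01124000 − 1)×1000 = (0.975699 − 1)×1000 = -24.301‰
δ_B = (0.01122378/0.01124000 − 1)×1000 = (0.998557 − 1)×1000 = -1.443‰
f_A = (δ_mix − δ_B)/(δ_A − δ_B) = (-21.35 − (-1.443))/(-24.301 − (-1.443))
f_A = -19.907 / -22.858 = 0.8709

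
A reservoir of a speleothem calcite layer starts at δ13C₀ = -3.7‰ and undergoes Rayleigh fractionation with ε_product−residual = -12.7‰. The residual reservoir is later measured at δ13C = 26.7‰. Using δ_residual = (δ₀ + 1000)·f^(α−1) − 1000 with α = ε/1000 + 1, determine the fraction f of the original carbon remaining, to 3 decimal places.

α − 1 = ε/1000 = -0.0127
(δ_res + 1000)/(δ₀ + 1000) = (26.7 + 1000)/(-3.7 + 1000) = 1026.7/996.3 = 1.030513
f = 1.030513^(1/-0.0127) = exp(ln(1.030513)/-0.0127) = exp(0.03006/-0.0127)
f = exp(-2.3667) = 0.0938

0.094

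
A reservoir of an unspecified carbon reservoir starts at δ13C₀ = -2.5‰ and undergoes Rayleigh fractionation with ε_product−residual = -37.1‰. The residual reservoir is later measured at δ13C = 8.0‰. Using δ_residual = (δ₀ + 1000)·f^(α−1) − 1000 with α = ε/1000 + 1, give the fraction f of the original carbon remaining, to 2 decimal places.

0.75

α − 1 = ε/1000 = -0.0371
(δ_res + 1000)/(δ₀ + 1000) = (8.0 + 1000)/(-2.5 + 1000) = 1008.0/997.5 = 1.010526
f = 1.010526^(1/-0.0371) = exp(ln(1.010526)/-0.0371) = exp(0.01047/-0.0371)
f = exp(-0.2822) = 0.7541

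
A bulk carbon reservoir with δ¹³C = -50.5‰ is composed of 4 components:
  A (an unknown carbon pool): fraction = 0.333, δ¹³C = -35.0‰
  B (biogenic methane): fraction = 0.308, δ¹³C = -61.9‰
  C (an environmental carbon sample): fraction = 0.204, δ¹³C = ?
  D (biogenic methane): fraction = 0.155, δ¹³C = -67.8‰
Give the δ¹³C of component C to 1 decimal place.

-45.4‰

Isotope mass balance: δ_bulk = Σ fᵢ·δᵢ.
-50.5 = 0.333×(-35.0) + 0.308×(-61.9) + 0.204×δ_C + 0.155×(-67.8)
0.204·δ_C = -50.5 − (-41.229) = -9.271
δ_C = -9.271 / 0.204 = -45.45‰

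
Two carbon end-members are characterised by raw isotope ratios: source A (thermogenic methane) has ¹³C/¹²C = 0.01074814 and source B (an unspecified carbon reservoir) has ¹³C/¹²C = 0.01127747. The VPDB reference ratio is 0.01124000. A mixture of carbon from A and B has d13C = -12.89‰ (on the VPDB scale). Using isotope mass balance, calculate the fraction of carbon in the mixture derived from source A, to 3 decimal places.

δ_A = (0.01074814/0.01124000 − 1)×1000 = (0.956240 − 1)×1000 = -43.760‰
δ_B = (0.01127747/0.01124000 − 1)×1000 = (1.003334 − 1)×1000 = 3.334‰
f_A = (δ_mix − δ_B)/(δ_A − δ_B) = (-12.89 − (3.334))/(-43.760 − (3.334))
f_A = -16.224 / -47.093 = 0.3445

0.344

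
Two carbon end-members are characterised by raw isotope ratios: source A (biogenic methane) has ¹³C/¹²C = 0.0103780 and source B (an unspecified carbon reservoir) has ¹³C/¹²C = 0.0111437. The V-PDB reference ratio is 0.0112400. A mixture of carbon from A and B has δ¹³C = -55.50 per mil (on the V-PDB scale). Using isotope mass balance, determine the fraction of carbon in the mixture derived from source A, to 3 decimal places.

δ_A = (0.0103780/0.0112400 − 1)×1000 = (0.923310 − 1)×1000 = -76.690 per mil
δ_B = (0.0111437/0.0112400 − 1)×1000 = (0.991432 − 1)×1000 = -8.568 per mil
f_A = (δ_mix − δ_B)/(δ_A − δ_B) = (-55.50 − (-8.568))/(-76.690 − (-8.568))
f_A = -46.932 / -68.123 = 0.6889

0.689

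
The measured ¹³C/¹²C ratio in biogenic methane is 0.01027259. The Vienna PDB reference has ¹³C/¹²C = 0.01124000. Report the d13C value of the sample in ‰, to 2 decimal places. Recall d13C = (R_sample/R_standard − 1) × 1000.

d13C = (R_sample / R_standard − 1) × 1000
R_sample / R_standard = 0.01027259 / 0.01124000 = 0.913931
d13C = (0.913931 − 1) × 1000 = -86.069‰

-86.07‰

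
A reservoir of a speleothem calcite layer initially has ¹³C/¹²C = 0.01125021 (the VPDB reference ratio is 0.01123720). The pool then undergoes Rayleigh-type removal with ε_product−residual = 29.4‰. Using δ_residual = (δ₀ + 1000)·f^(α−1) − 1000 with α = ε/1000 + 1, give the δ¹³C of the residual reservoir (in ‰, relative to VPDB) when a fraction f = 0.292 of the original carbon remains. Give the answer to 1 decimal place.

δ₀ = (0.01125021/0.01123720 − 1)×1000 = (1.001158 − 1)×1000 = 1.158‰
α − 1 = ε/1000 = 0.0294
f^(α−1) = 0.292^(0.0294) = 0.964456
δ_res = (1.158 + 1000) × 0.964456 − 1000 = 965.572 − 1000 = -34.43‰

-34.4‰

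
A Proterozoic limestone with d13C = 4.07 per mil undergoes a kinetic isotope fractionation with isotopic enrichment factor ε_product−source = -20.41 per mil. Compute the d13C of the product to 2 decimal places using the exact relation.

To first order, δ_product ≈ δ_source + ε = -16.34 per mil.
Exactly, δ_product = (δ_source + 1000)·(ε/1000 + 1) − 1000.
δ_product = (4.07 + 1000) × (-20.41/1000 + 1) − 1000
δ_product = -16.423 per mil

-16.42 per mil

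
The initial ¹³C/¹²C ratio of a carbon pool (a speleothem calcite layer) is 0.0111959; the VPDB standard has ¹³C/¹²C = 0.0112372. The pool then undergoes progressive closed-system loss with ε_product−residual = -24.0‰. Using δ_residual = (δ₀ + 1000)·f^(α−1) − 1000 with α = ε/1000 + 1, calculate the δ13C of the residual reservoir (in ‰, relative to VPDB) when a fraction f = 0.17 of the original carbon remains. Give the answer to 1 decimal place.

δ₀ = (0.0111959/0.0112372 − 1)×1000 = (0.996325 − 1)×1000 = -3.675‰
α − 1 = ε/1000 = -0.0240
f^(α−1) = 0.17^(-0.0240) = 1.043444
δ_res = (-3.675 + 1000) × 1.043444 − 1000 = 1039.609 − 1000 = 39.61‰

39.6‰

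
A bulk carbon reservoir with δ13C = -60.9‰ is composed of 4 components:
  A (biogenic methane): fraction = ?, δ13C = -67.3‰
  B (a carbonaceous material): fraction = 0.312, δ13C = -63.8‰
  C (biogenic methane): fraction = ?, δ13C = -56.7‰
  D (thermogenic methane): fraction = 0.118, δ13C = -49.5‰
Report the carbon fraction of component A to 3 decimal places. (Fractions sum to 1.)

0.267

Let f_A and f_C be the unknown fractions; fractions sum to 1 so f_A + f_C = 0.570.
Mass balance: Σ fᵢ·δᵢ = δ_bulk ⇒ f_A·(-67.3) + f_C·(-56.7) = -60.9 − (-25.747) = -35.153
Substitute f_C = 0.570 − f_A:
f_A·(-67.3 − -56.7) = -35.153 − 0.570×(-56.7) = -2.834
f_A = -2.834 / -10.6 = 0.2674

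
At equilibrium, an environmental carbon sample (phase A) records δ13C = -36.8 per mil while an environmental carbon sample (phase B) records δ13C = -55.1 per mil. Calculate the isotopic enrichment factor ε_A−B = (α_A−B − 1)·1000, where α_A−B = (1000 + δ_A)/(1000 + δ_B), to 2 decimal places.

19.37 per mil

α_A−B = (1000 + -36.8) / (1000 + -55.1) = 963.2 / 944.9 = 1.019367
ε_A−B = (1.019367 − 1) × 1000 = 19.367 per mil
(The approximation ε ≈ δ_A − δ_B would give 18.3 per mil.)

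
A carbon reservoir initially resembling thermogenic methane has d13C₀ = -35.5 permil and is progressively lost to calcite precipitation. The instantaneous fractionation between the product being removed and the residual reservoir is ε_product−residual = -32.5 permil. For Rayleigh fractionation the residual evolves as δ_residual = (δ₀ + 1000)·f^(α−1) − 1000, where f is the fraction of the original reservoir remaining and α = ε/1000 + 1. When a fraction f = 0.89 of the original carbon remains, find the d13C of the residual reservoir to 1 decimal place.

Rayleigh residual: δ_res = (δ₀ + 1000)·f^(α−1) − 1000
α = ε/1000 + 1 = 0.96750, so α − 1 = -0.03250
f^(α−1) = 0.89^(-0.03250) = 1.003795
δ_res = (-35.5 + 1000) × 1.003795 − 1000 = 968.160 − 1000 = -31.84 permil

-31.8 permil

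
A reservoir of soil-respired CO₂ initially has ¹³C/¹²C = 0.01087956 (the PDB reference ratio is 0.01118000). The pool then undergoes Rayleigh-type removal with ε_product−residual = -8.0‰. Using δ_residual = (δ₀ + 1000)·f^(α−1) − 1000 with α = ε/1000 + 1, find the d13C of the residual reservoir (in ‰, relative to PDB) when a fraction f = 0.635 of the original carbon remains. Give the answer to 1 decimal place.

δ₀ = (0.01087956/0.01118000 − 1)×1000 = (0.973127 − 1)×1000 = -26.873‰
α − 1 = ε/1000 = -0.0080
f^(α−1) = 0.635^(-0.0080) = 1.003640
δ_res = (-26.873 + 1000) × 1.003640 − 1000 = 976.669 − 1000 = -23.33‰

-23.3‰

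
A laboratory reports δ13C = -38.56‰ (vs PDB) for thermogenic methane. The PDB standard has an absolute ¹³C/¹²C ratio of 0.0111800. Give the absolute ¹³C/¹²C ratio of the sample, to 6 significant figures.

0.0107489

R_sample = R_standard × (δ13C/1000 + 1)
R_sample = 0.0111800 × (-38.56/1000 + 1) = 0.0111800 × 0.961440
R_sample = 0.0107489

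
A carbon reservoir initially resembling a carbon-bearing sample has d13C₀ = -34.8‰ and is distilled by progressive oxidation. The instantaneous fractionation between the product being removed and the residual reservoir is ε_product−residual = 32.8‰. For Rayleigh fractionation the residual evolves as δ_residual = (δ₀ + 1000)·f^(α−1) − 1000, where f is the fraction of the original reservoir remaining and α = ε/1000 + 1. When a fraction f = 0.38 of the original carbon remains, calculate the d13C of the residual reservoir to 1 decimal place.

-65.0‰

Rayleigh residual: δ_res = (δ₀ + 1000)·f^(α−1) − 1000
α = ε/1000 + 1 = 1.03280, so α − 1 = 0.03280
f^(α−1) = 0.38^(0.03280) = 0.968762
δ_res = (-34.8 + 1000) × 0.968762 − 1000 = 935.049 − 1000 = -64.95‰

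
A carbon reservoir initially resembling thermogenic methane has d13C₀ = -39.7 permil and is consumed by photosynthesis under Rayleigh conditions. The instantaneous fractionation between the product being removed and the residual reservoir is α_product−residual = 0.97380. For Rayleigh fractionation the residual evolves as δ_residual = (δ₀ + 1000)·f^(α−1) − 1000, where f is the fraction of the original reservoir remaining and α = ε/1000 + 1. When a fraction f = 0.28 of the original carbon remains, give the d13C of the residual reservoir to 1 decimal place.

-7.1 permil

Rayleigh residual: δ_res = (δ₀ + 1000)·f^(α−1) − 1000
α − 1 = -0.02620
f^(α−1) = 0.28^(-0.02620) = 1.033914
δ_res = (-39.7 + 1000) × 1.033914 − 1000 = 992.868 − 1000 = -7.13 permil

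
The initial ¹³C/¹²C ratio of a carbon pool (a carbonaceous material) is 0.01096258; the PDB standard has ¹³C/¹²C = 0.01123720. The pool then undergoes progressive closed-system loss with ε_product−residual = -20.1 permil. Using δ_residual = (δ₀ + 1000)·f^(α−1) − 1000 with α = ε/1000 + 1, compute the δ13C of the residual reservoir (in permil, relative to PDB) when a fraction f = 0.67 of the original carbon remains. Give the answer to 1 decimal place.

-16.6 permil

δ₀ = (0.01096258/0.01123720 − 1)×1000 = (0.975562 − 1)×1000 = -24.438 permil
α − 1 = ε/1000 = -0.0201
f^(α−1) = 0.67^(-0.0201) = 1.008082
δ_res = (-24.438 + 1000) × 1.008082 − 1000 = 983.446 − 1000 = -16.55 permil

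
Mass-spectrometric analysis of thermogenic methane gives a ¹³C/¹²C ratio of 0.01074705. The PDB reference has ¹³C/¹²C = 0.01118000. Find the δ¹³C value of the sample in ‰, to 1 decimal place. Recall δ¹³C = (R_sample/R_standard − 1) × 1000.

-38.7‰

δ¹³C = (R_sample / R_standard − 1) × 1000
R_sample / R_standard = 0.01074705 / 0.01118000 = 0.961275
δ¹³C = (0.961275 − 1) × 1000 = -38.73‰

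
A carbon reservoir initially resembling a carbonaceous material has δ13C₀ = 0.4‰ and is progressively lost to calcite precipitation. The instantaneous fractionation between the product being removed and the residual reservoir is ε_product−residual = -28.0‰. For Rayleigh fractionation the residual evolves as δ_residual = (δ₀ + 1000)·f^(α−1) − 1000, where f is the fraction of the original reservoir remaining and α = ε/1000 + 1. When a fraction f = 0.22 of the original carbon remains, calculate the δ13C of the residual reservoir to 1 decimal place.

Rayleigh residual: δ_res = (δ₀ + 1000)·f^(α−1) − 1000
α = ε/1000 + 1 = 0.97200, so α − 1 = -0.02800
f^(α−1) = 0.22^(-0.02800) = 1.043307
δ_res = (0.4 + 1000) × 1.043307 − 1000 = 1043.724 − 1000 = 43.72‰

43.7‰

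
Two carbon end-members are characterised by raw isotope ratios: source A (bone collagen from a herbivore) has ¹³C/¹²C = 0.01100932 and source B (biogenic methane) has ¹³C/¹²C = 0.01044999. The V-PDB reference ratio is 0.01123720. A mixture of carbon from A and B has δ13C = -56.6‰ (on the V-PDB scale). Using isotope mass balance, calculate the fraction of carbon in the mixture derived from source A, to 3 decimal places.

δ_A = (0.01100932/0.01123720 − 1)×1000 = (0.979721 − 1)×1000 = -20.279‰
δ_B = (0.01044999/0.01123720 − 1)×1000 = (0.929946 − 1)×1000 = -70.054‰
f_A = (δ_mix − δ_B)/(δ_A − δ_B) = (-56.6 − (-70.054))/(-20.279 − (-70.054))
f_A = 13.454 / 49.775 = 0.2703

0.270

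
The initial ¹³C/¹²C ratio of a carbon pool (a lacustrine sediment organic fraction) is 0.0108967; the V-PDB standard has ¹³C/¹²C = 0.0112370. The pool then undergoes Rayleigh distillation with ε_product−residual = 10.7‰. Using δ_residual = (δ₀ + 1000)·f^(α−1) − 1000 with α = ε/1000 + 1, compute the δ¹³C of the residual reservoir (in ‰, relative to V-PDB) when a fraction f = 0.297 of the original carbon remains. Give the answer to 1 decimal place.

δ₀ = (0.0108967/0.0112370 − 1)×1000 = (0.969716 − 1)×1000 = -30.284‰
α − 1 = ε/1000 = 0.0107
f^(α−1) = 0.297^(0.0107) = 0.987094
δ_res = (-30.284 + 1000) × 0.987094 − 1000 = 957.201 − 1000 = -42.80‰

-42.8‰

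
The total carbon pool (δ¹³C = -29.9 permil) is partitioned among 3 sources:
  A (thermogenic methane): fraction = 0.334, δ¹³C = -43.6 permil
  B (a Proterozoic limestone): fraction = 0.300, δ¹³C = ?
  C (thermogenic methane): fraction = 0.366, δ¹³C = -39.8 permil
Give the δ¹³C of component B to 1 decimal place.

-2.6 permil

Isotope mass balance: δ_bulk = Σ fᵢ·δᵢ.
-29.9 = 0.334×(-43.6) + 0.300×δ_B + 0.366×(-39.8)
0.300·δ_B = -29.9 − (-29.129) = -0.771
δ_B = -0.771 / 0.300 = -2.57 permil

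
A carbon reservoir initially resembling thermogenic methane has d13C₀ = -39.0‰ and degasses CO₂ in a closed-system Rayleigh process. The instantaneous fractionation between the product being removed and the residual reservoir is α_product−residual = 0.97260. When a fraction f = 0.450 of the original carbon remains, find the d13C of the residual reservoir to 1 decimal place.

Rayleigh residual: δ_res = (δ₀ + 1000)·f^(α−1) − 1000
α − 1 = -0.02740
f^(α−1) = 0.450^(-0.02740) = 1.022120
δ_res = (-39.0 + 1000) × 1.022120 − 1000 = 982.258 − 1000 = -17.74‰

-17.7‰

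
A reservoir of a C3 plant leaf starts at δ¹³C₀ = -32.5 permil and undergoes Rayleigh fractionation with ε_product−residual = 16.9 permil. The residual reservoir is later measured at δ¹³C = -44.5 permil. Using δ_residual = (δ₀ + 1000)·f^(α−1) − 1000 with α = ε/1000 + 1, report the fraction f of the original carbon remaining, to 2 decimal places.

α − 1 = ε/1000 = 0.0169
(δ_res + 1000)/(δ₀ + 1000) = (-44.5 + 1000)/(-32.5 + 1000) = 955.5/967.5 = 0.987597
f = 0.987597^(1/0.0169) = exp(ln(0.987597)/0.0169) = exp(-0.01248/0.0169)
f = exp(-0.7385) = 0.4778

0.48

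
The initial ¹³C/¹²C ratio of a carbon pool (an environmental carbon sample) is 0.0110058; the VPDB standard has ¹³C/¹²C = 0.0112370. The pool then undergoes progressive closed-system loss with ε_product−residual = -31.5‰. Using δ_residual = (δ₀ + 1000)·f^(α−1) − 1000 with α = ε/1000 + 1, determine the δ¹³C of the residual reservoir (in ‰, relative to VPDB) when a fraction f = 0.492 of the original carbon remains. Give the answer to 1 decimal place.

δ₀ = (0.0110058/0.0112370 − 1)×1000 = (0.979425 − 1)×1000 = -20.575‰
α − 1 = ε/1000 = -0.0315
f^(α−1) = 0.492^(-0.0315) = 1.022594
δ_res = (-20.575 + 1000) × 1.022594 − 1000 = 1001.554 − 1000 = 1.55‰

1.6‰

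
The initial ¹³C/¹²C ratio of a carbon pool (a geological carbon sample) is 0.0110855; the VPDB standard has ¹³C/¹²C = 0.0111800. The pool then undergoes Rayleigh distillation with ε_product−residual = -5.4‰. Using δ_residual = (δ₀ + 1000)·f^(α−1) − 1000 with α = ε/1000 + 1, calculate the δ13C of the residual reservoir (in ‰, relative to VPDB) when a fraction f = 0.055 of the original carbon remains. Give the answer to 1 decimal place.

7.2‰

δ₀ = (0.0110855/0.0111800 − 1)×1000 = (0.991547 − 1)×1000 = -8.453‰
α − 1 = ε/1000 = -0.0054
f^(α−1) = 0.055^(-0.0054) = 1.015786
δ_res = (-8.453 + 1000) × 1.015786 − 1000 = 1007.200 − 1000 = 7.20‰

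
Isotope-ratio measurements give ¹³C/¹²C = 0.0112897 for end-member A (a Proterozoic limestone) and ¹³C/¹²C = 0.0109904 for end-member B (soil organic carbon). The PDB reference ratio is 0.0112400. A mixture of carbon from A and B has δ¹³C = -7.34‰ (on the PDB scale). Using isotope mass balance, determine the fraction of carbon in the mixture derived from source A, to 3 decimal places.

0.558

δ_A = (0.0112897/0.0112400 − 1)×1000 = (1.004422 − 1)×1000 = 4.422‰
δ_B = (0.0109904/0.0112400 − 1)×1000 = (0.977794 − 1)×1000 = -22.206‰
f_A = (δ_mix − δ_B)/(δ_A − δ_B) = (-7.34 − (-22.206))/(4.422 − (-22.206))
f_A = 14.866 / 26.628 = 0.5583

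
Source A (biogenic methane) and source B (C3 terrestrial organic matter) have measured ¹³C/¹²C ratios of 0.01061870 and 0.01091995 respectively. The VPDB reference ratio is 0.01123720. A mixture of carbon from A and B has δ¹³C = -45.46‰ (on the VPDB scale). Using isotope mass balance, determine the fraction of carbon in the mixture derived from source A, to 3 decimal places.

0.643

δ_A = (0.01061870/0.01123720 − 1)×1000 = (0.944960 − 1)×1000 = -55.040‰
δ_B = (0.01091995/0.01123720 − 1)×1000 = (0.971768 − 1)×1000 = -28.232‰
f_A = (δ_mix − δ_B)/(δ_A − δ_B) = (-45.46 − (-28.232))/(-55.040 − (-28.232))
f_A = -17.228 / -26.808 = 0.6426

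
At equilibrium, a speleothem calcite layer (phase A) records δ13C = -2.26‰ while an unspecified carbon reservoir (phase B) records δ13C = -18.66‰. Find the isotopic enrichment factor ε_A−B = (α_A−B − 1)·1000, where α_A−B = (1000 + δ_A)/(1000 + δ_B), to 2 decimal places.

α_A−B = (1000 + -2.26) / (1000 + -18.66) = 997.74 / 981.34 = 1.016712
ε_A−B = (1.016712 − 1) × 1000 = 16.712‰
(The approximation ε ≈ δ_A − δ_B would give 16.40‰.)

16.71‰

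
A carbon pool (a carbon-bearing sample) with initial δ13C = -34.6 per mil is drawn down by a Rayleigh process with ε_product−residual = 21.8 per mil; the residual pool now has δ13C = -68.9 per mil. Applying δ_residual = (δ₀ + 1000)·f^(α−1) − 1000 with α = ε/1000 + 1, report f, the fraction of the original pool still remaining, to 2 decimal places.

0.19

α − 1 = ε/1000 = 0.0218
(δ_res + 1000)/(δ₀ + 1000) = (-68.9 + 1000)/(-34.6 + 1000) = 931.1/965.4 = 0.964471
f = 0.964471^(1/0.0218) = exp(ln(0.964471)/0.0218) = exp(-0.03618/0.0218)
f = exp(-1.6594) = 0.1902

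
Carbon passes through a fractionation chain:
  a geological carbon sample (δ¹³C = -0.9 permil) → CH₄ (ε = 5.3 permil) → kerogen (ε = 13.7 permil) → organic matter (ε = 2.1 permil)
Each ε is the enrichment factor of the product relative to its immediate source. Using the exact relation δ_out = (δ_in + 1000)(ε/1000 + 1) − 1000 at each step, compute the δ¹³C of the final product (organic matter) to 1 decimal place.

step 1: δ = (-0.90 + 1000)·(5.3/1000 + 1) − 1000 = 4.40 permil
step 2: δ = (4.40 + 1000)·(13.7/1000 + 1) − 1000 = 18.16 permil
step 3: δ = (18.16 + 1000)·(2.1/1000 + 1) − 1000 = 20.29 permil

20.3 permil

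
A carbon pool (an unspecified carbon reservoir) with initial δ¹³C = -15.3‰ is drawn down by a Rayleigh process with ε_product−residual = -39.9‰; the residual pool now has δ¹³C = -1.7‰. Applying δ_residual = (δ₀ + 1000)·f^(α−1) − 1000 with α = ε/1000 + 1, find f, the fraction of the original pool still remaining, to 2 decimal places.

α − 1 = ε/1000 = -0.0399
(δ_res + 1000)/(δ₀ + 1000) = (-1.7 + 1000)/(-15.3 + 1000) = 998.3/984.7 = 1.013811
f = 1.013811^(1/-0.0399) = exp(ln(1.013811)/-0.0399) = exp(0.01372/-0.0399)
f = exp(-0.3438) = 0.7091

0.71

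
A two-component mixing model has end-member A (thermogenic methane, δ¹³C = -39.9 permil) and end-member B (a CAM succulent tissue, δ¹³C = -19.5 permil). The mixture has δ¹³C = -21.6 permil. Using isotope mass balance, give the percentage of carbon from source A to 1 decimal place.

10.3%

δ_mix = f_A·δ_A + (1 − f_A)·δ_B  ⇒  f_A = (δ_mix − δ_B)/(δ_A − δ_B)
f_A = (-21.6 − (-19.5)) / (-39.9 − (-19.5))
f_A = -2.1 / -20.4 = 0.1029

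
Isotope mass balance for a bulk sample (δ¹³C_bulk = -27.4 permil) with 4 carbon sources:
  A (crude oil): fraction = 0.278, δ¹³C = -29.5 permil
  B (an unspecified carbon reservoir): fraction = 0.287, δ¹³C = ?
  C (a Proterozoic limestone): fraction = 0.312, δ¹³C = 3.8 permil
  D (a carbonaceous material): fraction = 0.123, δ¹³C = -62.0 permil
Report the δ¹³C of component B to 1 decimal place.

Isotope mass balance: δ_bulk = Σ fᵢ·δᵢ.
-27.4 = 0.278×(-29.5) + 0.287×δ_B + 0.312×(3.8) + 0.123×(-62.0)
0.287·δ_B = -27.4 − (-14.641) = -12.759
δ_B = -12.759 / 0.287 = -44.46 permil

-44.5 permil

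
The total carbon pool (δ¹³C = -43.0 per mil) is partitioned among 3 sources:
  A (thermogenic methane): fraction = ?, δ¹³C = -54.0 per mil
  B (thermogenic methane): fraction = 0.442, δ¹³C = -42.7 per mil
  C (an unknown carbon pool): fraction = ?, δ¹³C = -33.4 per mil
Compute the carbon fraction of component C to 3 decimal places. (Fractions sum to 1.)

Let f_C and f_A be the unknown fractions; fractions sum to 1 so f_C + f_A = 0.558.
Mass balance: Σ fᵢ·δᵢ = δ_bulk ⇒ f_C·(-33.4) + f_A·(-54.0) = -43.0 − (-18.873) = -24.127
Substitute f_A = 0.558 − f_C:
f_C·(-33.4 − -54.0) = -24.127 − 0.558×(-54.0) = 6.005
f_C = 6.005 / 20.6 = 0.2915

0.292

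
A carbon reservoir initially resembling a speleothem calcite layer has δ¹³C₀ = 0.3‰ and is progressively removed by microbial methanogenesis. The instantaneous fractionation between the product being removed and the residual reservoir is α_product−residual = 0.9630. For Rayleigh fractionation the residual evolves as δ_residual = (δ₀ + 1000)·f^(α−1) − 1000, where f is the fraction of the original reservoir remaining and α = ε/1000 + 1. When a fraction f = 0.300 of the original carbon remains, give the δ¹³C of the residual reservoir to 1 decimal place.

45.9‰

Rayleigh residual: δ_res = (δ₀ + 1000)·f^(α−1) − 1000
α − 1 = -0.03700
f^(α−1) = 0.300^(-0.03700) = 1.045554
δ_res = (0.3 + 1000) × 1.045554 − 1000 = 1045.868 − 1000 = 45.87‰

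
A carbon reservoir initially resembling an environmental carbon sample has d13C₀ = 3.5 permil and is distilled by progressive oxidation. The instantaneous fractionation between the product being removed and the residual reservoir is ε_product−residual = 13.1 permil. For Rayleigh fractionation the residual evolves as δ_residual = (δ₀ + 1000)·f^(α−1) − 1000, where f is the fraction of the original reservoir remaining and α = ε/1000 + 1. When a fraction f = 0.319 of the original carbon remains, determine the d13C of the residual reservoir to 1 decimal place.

-11.4 permil

Rayleigh residual: δ_res = (δ₀ + 1000)·f^(α−1) − 1000
α = ε/1000 + 1 = 1.01310, so α − 1 = 0.01310
f^(α−1) = 0.319^(0.01310) = 0.985144
δ_res = (3.5 + 1000) × 0.985144 − 1000 = 988.592 − 1000 = -11.41 permil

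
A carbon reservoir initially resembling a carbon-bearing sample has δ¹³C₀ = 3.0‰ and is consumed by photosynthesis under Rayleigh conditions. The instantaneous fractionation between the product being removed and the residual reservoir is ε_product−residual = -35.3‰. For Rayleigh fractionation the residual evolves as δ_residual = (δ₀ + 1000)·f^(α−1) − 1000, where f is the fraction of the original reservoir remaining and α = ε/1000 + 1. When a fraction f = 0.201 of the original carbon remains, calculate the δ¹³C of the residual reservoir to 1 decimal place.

Rayleigh residual: δ_res = (δ₀ + 1000)·f^(α−1) − 1000
α = ε/1000 + 1 = 0.96470, so α − 1 = -0.03530
f^(α−1) = 0.201^(-0.03530) = 1.058272
δ_res = (3.0 + 1000) × 1.058272 − 1000 = 1061.447 − 1000 = 61.45‰

61.4‰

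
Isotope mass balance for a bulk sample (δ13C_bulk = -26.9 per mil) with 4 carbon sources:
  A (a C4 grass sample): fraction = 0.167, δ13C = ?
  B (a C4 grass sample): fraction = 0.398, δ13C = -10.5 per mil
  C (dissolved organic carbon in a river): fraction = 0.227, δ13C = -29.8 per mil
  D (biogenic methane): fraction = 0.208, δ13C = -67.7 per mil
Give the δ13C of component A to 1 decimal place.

-11.2 per mil

Isotope mass balance: δ_bulk = Σ fᵢ·δᵢ.
-26.9 = 0.167×δ_A + 0.398×(-10.5) + 0.227×(-29.8) + 0.208×(-67.7)
0.167·δ_A = -26.9 − (-25.025) = -1.875
δ_A = -1.875 / 0.167 = -11.23 per mil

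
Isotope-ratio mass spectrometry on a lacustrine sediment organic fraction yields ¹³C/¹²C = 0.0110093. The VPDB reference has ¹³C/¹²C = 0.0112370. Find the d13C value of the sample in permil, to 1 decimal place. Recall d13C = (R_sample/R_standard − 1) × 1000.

-20.3 permil

d13C = (R_sample / R_standard − 1) × 1000
R_sample / R_standard = 0.0110093 / 0.0112370 = 0.979737
d13C = (0.979737 − 1) × 1000 = -20.26 permil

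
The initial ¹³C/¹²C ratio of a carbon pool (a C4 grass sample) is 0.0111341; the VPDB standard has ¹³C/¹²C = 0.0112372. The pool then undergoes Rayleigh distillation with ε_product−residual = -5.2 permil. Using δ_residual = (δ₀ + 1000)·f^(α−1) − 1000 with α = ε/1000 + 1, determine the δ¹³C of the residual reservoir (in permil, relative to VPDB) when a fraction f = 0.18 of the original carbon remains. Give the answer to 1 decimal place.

-0.3 permil

δ₀ = (0.0111341/0.0112372 − 1)×1000 = (0.990825 − 1)×1000 = -9.175 permil
α − 1 = ε/1000 = -0.0052
f^(α−1) = 0.18^(-0.0052) = 1.008957
δ_res = (-9.175 + 1000) × 1.008957 − 1000 = 999.700 − 1000 = -0.30 permil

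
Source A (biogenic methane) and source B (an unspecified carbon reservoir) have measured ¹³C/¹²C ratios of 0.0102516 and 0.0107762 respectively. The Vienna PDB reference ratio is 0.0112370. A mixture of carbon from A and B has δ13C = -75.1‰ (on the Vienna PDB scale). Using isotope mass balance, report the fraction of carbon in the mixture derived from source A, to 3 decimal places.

0.730

δ_A = (0.0102516/0.0112370 − 1)×1000 = (0.912308 − 1)×1000 = -87.692‰
δ_B = (0.0107762/0.0112370 − 1)×1000 = (0.958993 − 1)×1000 = -41.007‰
f_A = (δ_mix − δ_B)/(δ_A − δ_B) = (-75.1 − (-41.007))/(-87.692 − (-41.007))
f_A = -34.093 / -46.685 = 0.7303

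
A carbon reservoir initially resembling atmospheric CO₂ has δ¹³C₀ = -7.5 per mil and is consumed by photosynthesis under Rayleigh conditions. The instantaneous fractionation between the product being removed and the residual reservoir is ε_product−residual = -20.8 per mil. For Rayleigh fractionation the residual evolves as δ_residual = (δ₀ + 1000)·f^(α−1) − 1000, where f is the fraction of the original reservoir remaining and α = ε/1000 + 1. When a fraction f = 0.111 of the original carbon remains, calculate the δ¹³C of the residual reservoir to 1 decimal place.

Rayleigh residual: δ_res = (δ₀ + 1000)·f^(α−1) − 1000
α = ε/1000 + 1 = 0.97920, so α − 1 = -0.02080
f^(α−1) = 0.111^(-0.02080) = 1.046784
δ_res = (-7.5 + 1000) × 1.046784 − 1000 = 1038.934 − 1000 = 38.93 per mil

38.9 per mil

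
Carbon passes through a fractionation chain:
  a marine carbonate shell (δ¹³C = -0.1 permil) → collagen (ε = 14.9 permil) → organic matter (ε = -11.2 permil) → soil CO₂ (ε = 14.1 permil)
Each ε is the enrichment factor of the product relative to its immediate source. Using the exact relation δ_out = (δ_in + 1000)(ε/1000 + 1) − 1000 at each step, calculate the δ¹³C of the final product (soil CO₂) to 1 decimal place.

step 1: δ = (-0.10 + 1000)·(14.9/1000 + 1) − 1000 = 14.80 permil
step 2: δ = (14.80 + 1000)·(-11.2/1000 + 1) − 1000 = 3.43 permil
step 3: δ = (3.43 + 1000)·(14.1/1000 + 1) − 1000 = 17.58 permil

17.6 permil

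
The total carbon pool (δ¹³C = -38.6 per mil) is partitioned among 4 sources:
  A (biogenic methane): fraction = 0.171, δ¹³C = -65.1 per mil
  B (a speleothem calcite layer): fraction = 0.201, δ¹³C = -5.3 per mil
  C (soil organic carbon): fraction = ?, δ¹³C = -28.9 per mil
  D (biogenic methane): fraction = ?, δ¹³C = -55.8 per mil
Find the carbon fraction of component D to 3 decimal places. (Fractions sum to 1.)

Let f_D and f_C be the unknown fractions; fractions sum to 1 so f_D + f_C = 0.628.
Mass balance: Σ fᵢ·δᵢ = δ_bulk ⇒ f_D·(-55.8) + f_C·(-28.9) = -38.6 − (-12.197) = -26.403
Substitute f_C = 0.628 − f_D:
f_D·(-55.8 − -28.9) = -26.403 − 0.628×(-28.9) = -8.253
f_D = -8.253 / -26.9 = 0.3068

0.307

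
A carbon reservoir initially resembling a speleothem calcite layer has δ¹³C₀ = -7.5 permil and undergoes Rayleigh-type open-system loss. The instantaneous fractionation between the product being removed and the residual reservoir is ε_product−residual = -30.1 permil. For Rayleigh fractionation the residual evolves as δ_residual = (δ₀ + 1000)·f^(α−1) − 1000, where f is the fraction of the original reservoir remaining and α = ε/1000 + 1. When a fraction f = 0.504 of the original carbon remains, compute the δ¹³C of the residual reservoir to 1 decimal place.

Rayleigh residual: δ_res = (δ₀ + 1000)·f^(α−1) − 1000
α = ε/1000 + 1 = 0.96990, so α − 1 = -0.03010
f^(α−1) = 0.504^(-0.03010) = 1.020838
δ_res = (-7.5 + 1000) × 1.020838 − 1000 = 1013.182 − 1000 = 13.18 permil

13.2 permil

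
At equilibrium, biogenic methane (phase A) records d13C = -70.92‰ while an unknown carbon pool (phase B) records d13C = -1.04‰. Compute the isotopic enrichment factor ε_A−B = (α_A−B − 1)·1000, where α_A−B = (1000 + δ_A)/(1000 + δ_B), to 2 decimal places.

α_A−B = (1000 + -70.92) / (1000 + -1.04) = 929.08 / 998.96 = 0.930047
ε_A−B = (0.930047 − 1) × 1000 = -69.953‰
(The approximation ε ≈ δ_A − δ_B would give -69.88‰.)

-69.95‰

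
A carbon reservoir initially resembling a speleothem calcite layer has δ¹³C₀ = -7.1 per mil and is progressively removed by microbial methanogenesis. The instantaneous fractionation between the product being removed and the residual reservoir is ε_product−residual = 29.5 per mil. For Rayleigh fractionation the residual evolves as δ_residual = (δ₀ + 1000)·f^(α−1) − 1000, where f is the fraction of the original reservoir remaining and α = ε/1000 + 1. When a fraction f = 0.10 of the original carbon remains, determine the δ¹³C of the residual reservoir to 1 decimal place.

Rayleigh residual: δ_res = (δ₀ + 1000)·f^(α−1) − 1000
α = ε/1000 + 1 = 1.02950, so α − 1 = 0.02950
f^(α−1) = 0.10^(0.02950) = 0.934329
δ_res = (-7.1 + 1000) × 0.934329 − 1000 = 927.696 − 1000 = -72.30 per mil

-72.3 per mil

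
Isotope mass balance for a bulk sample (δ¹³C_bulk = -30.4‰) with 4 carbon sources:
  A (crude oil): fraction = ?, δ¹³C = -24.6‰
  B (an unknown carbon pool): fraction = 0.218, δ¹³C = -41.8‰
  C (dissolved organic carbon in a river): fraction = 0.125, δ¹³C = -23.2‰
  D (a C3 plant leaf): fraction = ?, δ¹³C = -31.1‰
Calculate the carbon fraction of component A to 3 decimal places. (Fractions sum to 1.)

0.315

Let f_A and f_D be the unknown fractions; fractions sum to 1 so f_A + f_D = 0.657.
Mass balance: Σ fᵢ·δᵢ = δ_bulk ⇒ f_A·(-24.6) + f_D·(-31.1) = -30.4 − (-12.012) = -18.388
Substitute f_D = 0.657 − f_A:
f_A·(-24.6 − -31.1) = -18.388 − 0.657×(-31.1) = 2.045
f_A = 2.045 / 6.5 = 0.3146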